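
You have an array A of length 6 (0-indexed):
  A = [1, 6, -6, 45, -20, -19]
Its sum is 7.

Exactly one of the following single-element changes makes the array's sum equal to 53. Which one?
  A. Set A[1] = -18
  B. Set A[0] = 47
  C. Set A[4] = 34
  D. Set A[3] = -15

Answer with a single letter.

Answer: B

Derivation:
Option A: A[1] 6->-18, delta=-24, new_sum=7+(-24)=-17
Option B: A[0] 1->47, delta=46, new_sum=7+(46)=53 <-- matches target
Option C: A[4] -20->34, delta=54, new_sum=7+(54)=61
Option D: A[3] 45->-15, delta=-60, new_sum=7+(-60)=-53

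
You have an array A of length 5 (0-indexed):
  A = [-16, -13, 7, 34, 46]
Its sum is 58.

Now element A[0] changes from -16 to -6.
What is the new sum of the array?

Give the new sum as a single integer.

Old value at index 0: -16
New value at index 0: -6
Delta = -6 - -16 = 10
New sum = old_sum + delta = 58 + (10) = 68

Answer: 68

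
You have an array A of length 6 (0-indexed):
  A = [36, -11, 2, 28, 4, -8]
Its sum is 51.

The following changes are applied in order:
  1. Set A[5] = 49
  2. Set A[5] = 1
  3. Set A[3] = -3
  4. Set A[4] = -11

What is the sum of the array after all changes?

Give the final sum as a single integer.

Answer: 14

Derivation:
Initial sum: 51
Change 1: A[5] -8 -> 49, delta = 57, sum = 108
Change 2: A[5] 49 -> 1, delta = -48, sum = 60
Change 3: A[3] 28 -> -3, delta = -31, sum = 29
Change 4: A[4] 4 -> -11, delta = -15, sum = 14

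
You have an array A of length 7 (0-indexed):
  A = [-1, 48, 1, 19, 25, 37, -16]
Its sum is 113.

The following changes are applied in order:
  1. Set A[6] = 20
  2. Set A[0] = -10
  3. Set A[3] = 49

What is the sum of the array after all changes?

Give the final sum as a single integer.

Answer: 170

Derivation:
Initial sum: 113
Change 1: A[6] -16 -> 20, delta = 36, sum = 149
Change 2: A[0] -1 -> -10, delta = -9, sum = 140
Change 3: A[3] 19 -> 49, delta = 30, sum = 170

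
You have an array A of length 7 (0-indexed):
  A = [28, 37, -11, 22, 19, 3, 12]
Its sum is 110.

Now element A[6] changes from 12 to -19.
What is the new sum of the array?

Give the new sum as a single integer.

Answer: 79

Derivation:
Old value at index 6: 12
New value at index 6: -19
Delta = -19 - 12 = -31
New sum = old_sum + delta = 110 + (-31) = 79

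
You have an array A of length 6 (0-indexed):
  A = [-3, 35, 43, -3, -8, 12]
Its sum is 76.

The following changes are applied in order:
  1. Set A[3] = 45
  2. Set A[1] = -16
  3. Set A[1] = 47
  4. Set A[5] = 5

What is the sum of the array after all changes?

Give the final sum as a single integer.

Answer: 129

Derivation:
Initial sum: 76
Change 1: A[3] -3 -> 45, delta = 48, sum = 124
Change 2: A[1] 35 -> -16, delta = -51, sum = 73
Change 3: A[1] -16 -> 47, delta = 63, sum = 136
Change 4: A[5] 12 -> 5, delta = -7, sum = 129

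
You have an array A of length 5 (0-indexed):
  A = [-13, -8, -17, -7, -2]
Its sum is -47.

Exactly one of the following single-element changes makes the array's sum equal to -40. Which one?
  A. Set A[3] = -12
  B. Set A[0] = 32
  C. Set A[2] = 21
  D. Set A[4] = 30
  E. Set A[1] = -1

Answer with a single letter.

Answer: E

Derivation:
Option A: A[3] -7->-12, delta=-5, new_sum=-47+(-5)=-52
Option B: A[0] -13->32, delta=45, new_sum=-47+(45)=-2
Option C: A[2] -17->21, delta=38, new_sum=-47+(38)=-9
Option D: A[4] -2->30, delta=32, new_sum=-47+(32)=-15
Option E: A[1] -8->-1, delta=7, new_sum=-47+(7)=-40 <-- matches target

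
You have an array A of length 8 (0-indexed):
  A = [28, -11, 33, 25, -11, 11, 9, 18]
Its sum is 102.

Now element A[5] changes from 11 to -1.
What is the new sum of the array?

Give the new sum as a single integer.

Answer: 90

Derivation:
Old value at index 5: 11
New value at index 5: -1
Delta = -1 - 11 = -12
New sum = old_sum + delta = 102 + (-12) = 90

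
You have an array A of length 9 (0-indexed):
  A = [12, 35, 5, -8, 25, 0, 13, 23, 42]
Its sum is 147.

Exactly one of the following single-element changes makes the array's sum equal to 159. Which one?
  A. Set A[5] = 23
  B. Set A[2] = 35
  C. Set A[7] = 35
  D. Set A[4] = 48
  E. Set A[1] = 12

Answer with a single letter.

Option A: A[5] 0->23, delta=23, new_sum=147+(23)=170
Option B: A[2] 5->35, delta=30, new_sum=147+(30)=177
Option C: A[7] 23->35, delta=12, new_sum=147+(12)=159 <-- matches target
Option D: A[4] 25->48, delta=23, new_sum=147+(23)=170
Option E: A[1] 35->12, delta=-23, new_sum=147+(-23)=124

Answer: C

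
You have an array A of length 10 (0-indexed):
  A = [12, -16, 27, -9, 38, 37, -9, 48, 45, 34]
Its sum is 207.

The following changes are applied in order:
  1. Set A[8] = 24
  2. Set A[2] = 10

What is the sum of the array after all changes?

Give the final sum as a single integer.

Initial sum: 207
Change 1: A[8] 45 -> 24, delta = -21, sum = 186
Change 2: A[2] 27 -> 10, delta = -17, sum = 169

Answer: 169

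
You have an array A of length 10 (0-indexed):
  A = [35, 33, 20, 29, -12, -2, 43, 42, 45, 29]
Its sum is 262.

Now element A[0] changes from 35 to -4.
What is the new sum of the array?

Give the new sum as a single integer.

Old value at index 0: 35
New value at index 0: -4
Delta = -4 - 35 = -39
New sum = old_sum + delta = 262 + (-39) = 223

Answer: 223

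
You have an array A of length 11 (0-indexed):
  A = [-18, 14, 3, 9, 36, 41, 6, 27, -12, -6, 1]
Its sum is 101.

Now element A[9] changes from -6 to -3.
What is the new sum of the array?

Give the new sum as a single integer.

Answer: 104

Derivation:
Old value at index 9: -6
New value at index 9: -3
Delta = -3 - -6 = 3
New sum = old_sum + delta = 101 + (3) = 104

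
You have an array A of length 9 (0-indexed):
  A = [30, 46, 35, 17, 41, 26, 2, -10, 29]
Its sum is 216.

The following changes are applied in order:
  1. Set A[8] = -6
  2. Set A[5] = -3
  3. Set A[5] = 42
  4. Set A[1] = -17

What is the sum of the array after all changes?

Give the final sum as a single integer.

Answer: 134

Derivation:
Initial sum: 216
Change 1: A[8] 29 -> -6, delta = -35, sum = 181
Change 2: A[5] 26 -> -3, delta = -29, sum = 152
Change 3: A[5] -3 -> 42, delta = 45, sum = 197
Change 4: A[1] 46 -> -17, delta = -63, sum = 134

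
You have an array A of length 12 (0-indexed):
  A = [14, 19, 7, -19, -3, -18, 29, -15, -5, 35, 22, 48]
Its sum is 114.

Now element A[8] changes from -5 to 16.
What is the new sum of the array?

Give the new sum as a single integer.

Answer: 135

Derivation:
Old value at index 8: -5
New value at index 8: 16
Delta = 16 - -5 = 21
New sum = old_sum + delta = 114 + (21) = 135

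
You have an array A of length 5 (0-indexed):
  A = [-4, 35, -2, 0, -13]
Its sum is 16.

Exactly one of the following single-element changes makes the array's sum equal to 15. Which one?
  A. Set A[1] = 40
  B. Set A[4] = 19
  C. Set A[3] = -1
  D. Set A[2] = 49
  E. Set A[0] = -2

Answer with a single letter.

Answer: C

Derivation:
Option A: A[1] 35->40, delta=5, new_sum=16+(5)=21
Option B: A[4] -13->19, delta=32, new_sum=16+(32)=48
Option C: A[3] 0->-1, delta=-1, new_sum=16+(-1)=15 <-- matches target
Option D: A[2] -2->49, delta=51, new_sum=16+(51)=67
Option E: A[0] -4->-2, delta=2, new_sum=16+(2)=18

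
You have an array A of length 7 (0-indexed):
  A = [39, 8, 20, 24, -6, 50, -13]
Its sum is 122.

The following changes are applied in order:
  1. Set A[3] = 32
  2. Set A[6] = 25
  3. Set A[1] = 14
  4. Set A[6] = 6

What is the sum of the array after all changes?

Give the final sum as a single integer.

Initial sum: 122
Change 1: A[3] 24 -> 32, delta = 8, sum = 130
Change 2: A[6] -13 -> 25, delta = 38, sum = 168
Change 3: A[1] 8 -> 14, delta = 6, sum = 174
Change 4: A[6] 25 -> 6, delta = -19, sum = 155

Answer: 155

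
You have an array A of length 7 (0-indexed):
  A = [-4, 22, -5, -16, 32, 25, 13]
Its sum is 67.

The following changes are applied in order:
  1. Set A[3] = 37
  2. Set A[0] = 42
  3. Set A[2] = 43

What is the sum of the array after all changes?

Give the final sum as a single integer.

Initial sum: 67
Change 1: A[3] -16 -> 37, delta = 53, sum = 120
Change 2: A[0] -4 -> 42, delta = 46, sum = 166
Change 3: A[2] -5 -> 43, delta = 48, sum = 214

Answer: 214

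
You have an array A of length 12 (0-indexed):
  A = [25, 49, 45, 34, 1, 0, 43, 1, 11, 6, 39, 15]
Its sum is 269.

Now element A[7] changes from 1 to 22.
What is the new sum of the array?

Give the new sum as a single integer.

Old value at index 7: 1
New value at index 7: 22
Delta = 22 - 1 = 21
New sum = old_sum + delta = 269 + (21) = 290

Answer: 290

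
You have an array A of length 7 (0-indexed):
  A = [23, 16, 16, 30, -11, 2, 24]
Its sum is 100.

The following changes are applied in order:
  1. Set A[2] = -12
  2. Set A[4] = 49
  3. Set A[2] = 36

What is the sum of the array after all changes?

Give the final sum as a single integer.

Initial sum: 100
Change 1: A[2] 16 -> -12, delta = -28, sum = 72
Change 2: A[4] -11 -> 49, delta = 60, sum = 132
Change 3: A[2] -12 -> 36, delta = 48, sum = 180

Answer: 180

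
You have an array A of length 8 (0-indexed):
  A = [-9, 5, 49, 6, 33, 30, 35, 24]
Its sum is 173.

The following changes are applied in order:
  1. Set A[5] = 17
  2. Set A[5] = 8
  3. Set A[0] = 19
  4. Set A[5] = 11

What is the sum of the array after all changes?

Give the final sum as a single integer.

Answer: 182

Derivation:
Initial sum: 173
Change 1: A[5] 30 -> 17, delta = -13, sum = 160
Change 2: A[5] 17 -> 8, delta = -9, sum = 151
Change 3: A[0] -9 -> 19, delta = 28, sum = 179
Change 4: A[5] 8 -> 11, delta = 3, sum = 182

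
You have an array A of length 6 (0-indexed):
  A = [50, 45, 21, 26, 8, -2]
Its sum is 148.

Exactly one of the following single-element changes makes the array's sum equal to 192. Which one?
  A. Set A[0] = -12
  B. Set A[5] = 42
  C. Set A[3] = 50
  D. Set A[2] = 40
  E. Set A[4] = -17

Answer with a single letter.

Answer: B

Derivation:
Option A: A[0] 50->-12, delta=-62, new_sum=148+(-62)=86
Option B: A[5] -2->42, delta=44, new_sum=148+(44)=192 <-- matches target
Option C: A[3] 26->50, delta=24, new_sum=148+(24)=172
Option D: A[2] 21->40, delta=19, new_sum=148+(19)=167
Option E: A[4] 8->-17, delta=-25, new_sum=148+(-25)=123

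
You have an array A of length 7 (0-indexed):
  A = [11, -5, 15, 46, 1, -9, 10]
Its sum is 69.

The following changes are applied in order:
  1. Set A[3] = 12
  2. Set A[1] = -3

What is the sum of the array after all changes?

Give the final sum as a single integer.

Initial sum: 69
Change 1: A[3] 46 -> 12, delta = -34, sum = 35
Change 2: A[1] -5 -> -3, delta = 2, sum = 37

Answer: 37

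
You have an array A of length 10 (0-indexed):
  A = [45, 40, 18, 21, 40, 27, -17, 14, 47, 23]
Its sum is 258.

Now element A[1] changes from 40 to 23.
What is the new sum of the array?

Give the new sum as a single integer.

Old value at index 1: 40
New value at index 1: 23
Delta = 23 - 40 = -17
New sum = old_sum + delta = 258 + (-17) = 241

Answer: 241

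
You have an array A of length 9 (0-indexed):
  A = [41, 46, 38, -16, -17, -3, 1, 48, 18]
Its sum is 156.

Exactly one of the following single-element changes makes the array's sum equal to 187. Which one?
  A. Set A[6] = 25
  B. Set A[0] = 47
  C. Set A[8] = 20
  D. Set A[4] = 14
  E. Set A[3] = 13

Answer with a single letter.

Option A: A[6] 1->25, delta=24, new_sum=156+(24)=180
Option B: A[0] 41->47, delta=6, new_sum=156+(6)=162
Option C: A[8] 18->20, delta=2, new_sum=156+(2)=158
Option D: A[4] -17->14, delta=31, new_sum=156+(31)=187 <-- matches target
Option E: A[3] -16->13, delta=29, new_sum=156+(29)=185

Answer: D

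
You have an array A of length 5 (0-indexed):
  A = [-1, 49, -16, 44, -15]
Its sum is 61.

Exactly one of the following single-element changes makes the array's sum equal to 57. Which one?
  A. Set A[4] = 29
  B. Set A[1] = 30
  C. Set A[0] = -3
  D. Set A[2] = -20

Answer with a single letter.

Answer: D

Derivation:
Option A: A[4] -15->29, delta=44, new_sum=61+(44)=105
Option B: A[1] 49->30, delta=-19, new_sum=61+(-19)=42
Option C: A[0] -1->-3, delta=-2, new_sum=61+(-2)=59
Option D: A[2] -16->-20, delta=-4, new_sum=61+(-4)=57 <-- matches target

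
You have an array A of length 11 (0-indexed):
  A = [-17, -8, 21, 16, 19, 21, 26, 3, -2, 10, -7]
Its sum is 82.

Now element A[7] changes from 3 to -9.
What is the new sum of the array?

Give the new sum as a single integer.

Old value at index 7: 3
New value at index 7: -9
Delta = -9 - 3 = -12
New sum = old_sum + delta = 82 + (-12) = 70

Answer: 70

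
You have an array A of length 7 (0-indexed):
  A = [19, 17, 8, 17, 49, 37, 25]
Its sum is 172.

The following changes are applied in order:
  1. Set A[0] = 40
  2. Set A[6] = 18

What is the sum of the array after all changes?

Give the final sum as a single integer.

Initial sum: 172
Change 1: A[0] 19 -> 40, delta = 21, sum = 193
Change 2: A[6] 25 -> 18, delta = -7, sum = 186

Answer: 186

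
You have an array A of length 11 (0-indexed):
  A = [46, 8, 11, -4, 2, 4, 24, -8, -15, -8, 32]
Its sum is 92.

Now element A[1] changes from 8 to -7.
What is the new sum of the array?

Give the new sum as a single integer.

Old value at index 1: 8
New value at index 1: -7
Delta = -7 - 8 = -15
New sum = old_sum + delta = 92 + (-15) = 77

Answer: 77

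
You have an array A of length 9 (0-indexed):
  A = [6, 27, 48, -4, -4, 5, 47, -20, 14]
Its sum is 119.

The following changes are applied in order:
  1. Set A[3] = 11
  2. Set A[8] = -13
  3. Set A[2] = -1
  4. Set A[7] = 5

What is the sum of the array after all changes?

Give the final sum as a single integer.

Answer: 83

Derivation:
Initial sum: 119
Change 1: A[3] -4 -> 11, delta = 15, sum = 134
Change 2: A[8] 14 -> -13, delta = -27, sum = 107
Change 3: A[2] 48 -> -1, delta = -49, sum = 58
Change 4: A[7] -20 -> 5, delta = 25, sum = 83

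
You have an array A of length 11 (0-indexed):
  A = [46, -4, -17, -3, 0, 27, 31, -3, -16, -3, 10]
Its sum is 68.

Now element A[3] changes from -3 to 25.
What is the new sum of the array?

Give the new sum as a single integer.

Answer: 96

Derivation:
Old value at index 3: -3
New value at index 3: 25
Delta = 25 - -3 = 28
New sum = old_sum + delta = 68 + (28) = 96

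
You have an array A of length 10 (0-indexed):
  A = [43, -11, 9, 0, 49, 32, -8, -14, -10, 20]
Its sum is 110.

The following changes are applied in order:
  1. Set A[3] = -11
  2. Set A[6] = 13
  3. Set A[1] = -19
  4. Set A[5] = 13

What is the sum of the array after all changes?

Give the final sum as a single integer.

Initial sum: 110
Change 1: A[3] 0 -> -11, delta = -11, sum = 99
Change 2: A[6] -8 -> 13, delta = 21, sum = 120
Change 3: A[1] -11 -> -19, delta = -8, sum = 112
Change 4: A[5] 32 -> 13, delta = -19, sum = 93

Answer: 93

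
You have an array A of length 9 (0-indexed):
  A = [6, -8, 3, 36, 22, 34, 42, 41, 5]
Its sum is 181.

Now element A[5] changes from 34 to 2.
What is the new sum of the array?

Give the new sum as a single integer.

Old value at index 5: 34
New value at index 5: 2
Delta = 2 - 34 = -32
New sum = old_sum + delta = 181 + (-32) = 149

Answer: 149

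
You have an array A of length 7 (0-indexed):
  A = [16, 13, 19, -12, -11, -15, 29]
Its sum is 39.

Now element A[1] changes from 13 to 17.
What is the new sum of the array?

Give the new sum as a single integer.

Old value at index 1: 13
New value at index 1: 17
Delta = 17 - 13 = 4
New sum = old_sum + delta = 39 + (4) = 43

Answer: 43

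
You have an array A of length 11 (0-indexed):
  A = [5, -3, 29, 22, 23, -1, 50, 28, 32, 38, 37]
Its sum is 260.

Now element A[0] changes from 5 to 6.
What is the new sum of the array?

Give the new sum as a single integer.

Old value at index 0: 5
New value at index 0: 6
Delta = 6 - 5 = 1
New sum = old_sum + delta = 260 + (1) = 261

Answer: 261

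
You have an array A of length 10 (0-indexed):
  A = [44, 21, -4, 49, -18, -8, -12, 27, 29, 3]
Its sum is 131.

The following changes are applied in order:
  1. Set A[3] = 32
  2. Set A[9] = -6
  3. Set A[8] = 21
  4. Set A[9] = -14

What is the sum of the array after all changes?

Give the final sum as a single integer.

Initial sum: 131
Change 1: A[3] 49 -> 32, delta = -17, sum = 114
Change 2: A[9] 3 -> -6, delta = -9, sum = 105
Change 3: A[8] 29 -> 21, delta = -8, sum = 97
Change 4: A[9] -6 -> -14, delta = -8, sum = 89

Answer: 89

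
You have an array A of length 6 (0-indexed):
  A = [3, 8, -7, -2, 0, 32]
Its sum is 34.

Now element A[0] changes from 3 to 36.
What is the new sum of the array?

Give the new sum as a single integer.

Answer: 67

Derivation:
Old value at index 0: 3
New value at index 0: 36
Delta = 36 - 3 = 33
New sum = old_sum + delta = 34 + (33) = 67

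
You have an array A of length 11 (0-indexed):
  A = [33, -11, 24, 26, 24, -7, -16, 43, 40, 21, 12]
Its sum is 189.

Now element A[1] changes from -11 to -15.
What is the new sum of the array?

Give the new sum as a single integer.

Old value at index 1: -11
New value at index 1: -15
Delta = -15 - -11 = -4
New sum = old_sum + delta = 189 + (-4) = 185

Answer: 185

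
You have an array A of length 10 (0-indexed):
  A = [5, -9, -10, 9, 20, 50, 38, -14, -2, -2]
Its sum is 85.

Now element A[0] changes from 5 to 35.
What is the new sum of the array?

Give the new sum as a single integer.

Answer: 115

Derivation:
Old value at index 0: 5
New value at index 0: 35
Delta = 35 - 5 = 30
New sum = old_sum + delta = 85 + (30) = 115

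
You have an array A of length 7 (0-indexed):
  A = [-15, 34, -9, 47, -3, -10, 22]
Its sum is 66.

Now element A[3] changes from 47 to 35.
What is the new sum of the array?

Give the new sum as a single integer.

Old value at index 3: 47
New value at index 3: 35
Delta = 35 - 47 = -12
New sum = old_sum + delta = 66 + (-12) = 54

Answer: 54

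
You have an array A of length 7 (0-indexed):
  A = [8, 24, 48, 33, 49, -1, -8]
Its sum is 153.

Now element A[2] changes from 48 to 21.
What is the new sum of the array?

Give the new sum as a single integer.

Old value at index 2: 48
New value at index 2: 21
Delta = 21 - 48 = -27
New sum = old_sum + delta = 153 + (-27) = 126

Answer: 126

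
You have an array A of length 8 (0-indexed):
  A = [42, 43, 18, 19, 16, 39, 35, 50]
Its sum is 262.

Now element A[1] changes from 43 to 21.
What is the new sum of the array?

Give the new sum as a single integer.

Old value at index 1: 43
New value at index 1: 21
Delta = 21 - 43 = -22
New sum = old_sum + delta = 262 + (-22) = 240

Answer: 240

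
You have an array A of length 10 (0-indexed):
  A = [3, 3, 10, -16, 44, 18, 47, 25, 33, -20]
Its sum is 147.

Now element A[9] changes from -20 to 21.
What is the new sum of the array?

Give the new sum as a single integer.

Old value at index 9: -20
New value at index 9: 21
Delta = 21 - -20 = 41
New sum = old_sum + delta = 147 + (41) = 188

Answer: 188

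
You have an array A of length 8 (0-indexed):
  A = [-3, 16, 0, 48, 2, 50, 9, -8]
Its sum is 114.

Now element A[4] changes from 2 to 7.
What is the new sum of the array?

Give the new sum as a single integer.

Answer: 119

Derivation:
Old value at index 4: 2
New value at index 4: 7
Delta = 7 - 2 = 5
New sum = old_sum + delta = 114 + (5) = 119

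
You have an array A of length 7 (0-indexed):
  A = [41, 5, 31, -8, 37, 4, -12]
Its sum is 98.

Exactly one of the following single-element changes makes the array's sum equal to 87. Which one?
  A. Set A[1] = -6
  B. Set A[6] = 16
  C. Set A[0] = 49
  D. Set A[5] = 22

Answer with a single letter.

Answer: A

Derivation:
Option A: A[1] 5->-6, delta=-11, new_sum=98+(-11)=87 <-- matches target
Option B: A[6] -12->16, delta=28, new_sum=98+(28)=126
Option C: A[0] 41->49, delta=8, new_sum=98+(8)=106
Option D: A[5] 4->22, delta=18, new_sum=98+(18)=116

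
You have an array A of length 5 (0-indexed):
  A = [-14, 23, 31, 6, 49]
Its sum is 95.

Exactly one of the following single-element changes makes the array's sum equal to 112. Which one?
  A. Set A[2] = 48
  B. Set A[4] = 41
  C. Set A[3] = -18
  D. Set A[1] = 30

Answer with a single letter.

Answer: A

Derivation:
Option A: A[2] 31->48, delta=17, new_sum=95+(17)=112 <-- matches target
Option B: A[4] 49->41, delta=-8, new_sum=95+(-8)=87
Option C: A[3] 6->-18, delta=-24, new_sum=95+(-24)=71
Option D: A[1] 23->30, delta=7, new_sum=95+(7)=102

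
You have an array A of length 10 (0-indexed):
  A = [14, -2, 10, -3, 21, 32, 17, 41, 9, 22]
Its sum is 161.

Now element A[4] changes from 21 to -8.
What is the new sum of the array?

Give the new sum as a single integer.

Answer: 132

Derivation:
Old value at index 4: 21
New value at index 4: -8
Delta = -8 - 21 = -29
New sum = old_sum + delta = 161 + (-29) = 132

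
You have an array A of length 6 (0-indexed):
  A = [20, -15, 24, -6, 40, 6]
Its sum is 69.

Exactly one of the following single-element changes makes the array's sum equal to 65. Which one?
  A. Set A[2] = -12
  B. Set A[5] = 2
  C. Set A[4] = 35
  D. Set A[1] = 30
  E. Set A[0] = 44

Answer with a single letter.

Answer: B

Derivation:
Option A: A[2] 24->-12, delta=-36, new_sum=69+(-36)=33
Option B: A[5] 6->2, delta=-4, new_sum=69+(-4)=65 <-- matches target
Option C: A[4] 40->35, delta=-5, new_sum=69+(-5)=64
Option D: A[1] -15->30, delta=45, new_sum=69+(45)=114
Option E: A[0] 20->44, delta=24, new_sum=69+(24)=93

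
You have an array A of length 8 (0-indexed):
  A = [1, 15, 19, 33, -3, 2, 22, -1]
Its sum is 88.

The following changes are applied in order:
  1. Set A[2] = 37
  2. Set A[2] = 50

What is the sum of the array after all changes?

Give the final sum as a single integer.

Answer: 119

Derivation:
Initial sum: 88
Change 1: A[2] 19 -> 37, delta = 18, sum = 106
Change 2: A[2] 37 -> 50, delta = 13, sum = 119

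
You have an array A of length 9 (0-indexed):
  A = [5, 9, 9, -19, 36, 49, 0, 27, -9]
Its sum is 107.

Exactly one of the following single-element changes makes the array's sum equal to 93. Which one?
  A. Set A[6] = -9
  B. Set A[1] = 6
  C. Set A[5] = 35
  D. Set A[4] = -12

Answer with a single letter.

Option A: A[6] 0->-9, delta=-9, new_sum=107+(-9)=98
Option B: A[1] 9->6, delta=-3, new_sum=107+(-3)=104
Option C: A[5] 49->35, delta=-14, new_sum=107+(-14)=93 <-- matches target
Option D: A[4] 36->-12, delta=-48, new_sum=107+(-48)=59

Answer: C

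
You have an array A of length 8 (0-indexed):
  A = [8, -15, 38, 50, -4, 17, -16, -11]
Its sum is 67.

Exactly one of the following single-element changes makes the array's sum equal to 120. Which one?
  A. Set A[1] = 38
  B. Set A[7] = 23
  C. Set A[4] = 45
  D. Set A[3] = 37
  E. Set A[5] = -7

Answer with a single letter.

Answer: A

Derivation:
Option A: A[1] -15->38, delta=53, new_sum=67+(53)=120 <-- matches target
Option B: A[7] -11->23, delta=34, new_sum=67+(34)=101
Option C: A[4] -4->45, delta=49, new_sum=67+(49)=116
Option D: A[3] 50->37, delta=-13, new_sum=67+(-13)=54
Option E: A[5] 17->-7, delta=-24, new_sum=67+(-24)=43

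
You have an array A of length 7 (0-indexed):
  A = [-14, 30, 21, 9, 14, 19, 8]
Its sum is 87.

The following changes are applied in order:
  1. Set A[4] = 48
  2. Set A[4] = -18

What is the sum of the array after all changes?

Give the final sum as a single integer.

Answer: 55

Derivation:
Initial sum: 87
Change 1: A[4] 14 -> 48, delta = 34, sum = 121
Change 2: A[4] 48 -> -18, delta = -66, sum = 55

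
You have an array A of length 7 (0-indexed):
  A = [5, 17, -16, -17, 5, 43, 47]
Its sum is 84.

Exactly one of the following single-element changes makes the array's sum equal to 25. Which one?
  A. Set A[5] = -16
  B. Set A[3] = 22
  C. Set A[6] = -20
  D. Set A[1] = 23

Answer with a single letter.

Option A: A[5] 43->-16, delta=-59, new_sum=84+(-59)=25 <-- matches target
Option B: A[3] -17->22, delta=39, new_sum=84+(39)=123
Option C: A[6] 47->-20, delta=-67, new_sum=84+(-67)=17
Option D: A[1] 17->23, delta=6, new_sum=84+(6)=90

Answer: A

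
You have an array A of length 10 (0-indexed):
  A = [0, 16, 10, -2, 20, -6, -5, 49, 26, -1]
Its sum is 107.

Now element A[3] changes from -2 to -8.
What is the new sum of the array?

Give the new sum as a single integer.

Old value at index 3: -2
New value at index 3: -8
Delta = -8 - -2 = -6
New sum = old_sum + delta = 107 + (-6) = 101

Answer: 101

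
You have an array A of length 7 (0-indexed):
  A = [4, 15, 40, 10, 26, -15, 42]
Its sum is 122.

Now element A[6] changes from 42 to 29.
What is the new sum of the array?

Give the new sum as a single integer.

Old value at index 6: 42
New value at index 6: 29
Delta = 29 - 42 = -13
New sum = old_sum + delta = 122 + (-13) = 109

Answer: 109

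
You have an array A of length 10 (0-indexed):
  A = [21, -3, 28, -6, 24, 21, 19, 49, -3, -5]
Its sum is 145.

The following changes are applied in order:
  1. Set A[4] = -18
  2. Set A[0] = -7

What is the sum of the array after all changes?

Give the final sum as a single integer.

Initial sum: 145
Change 1: A[4] 24 -> -18, delta = -42, sum = 103
Change 2: A[0] 21 -> -7, delta = -28, sum = 75

Answer: 75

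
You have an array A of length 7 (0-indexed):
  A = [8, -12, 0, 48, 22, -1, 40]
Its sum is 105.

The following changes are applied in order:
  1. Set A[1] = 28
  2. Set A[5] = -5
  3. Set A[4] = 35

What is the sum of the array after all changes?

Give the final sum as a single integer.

Answer: 154

Derivation:
Initial sum: 105
Change 1: A[1] -12 -> 28, delta = 40, sum = 145
Change 2: A[5] -1 -> -5, delta = -4, sum = 141
Change 3: A[4] 22 -> 35, delta = 13, sum = 154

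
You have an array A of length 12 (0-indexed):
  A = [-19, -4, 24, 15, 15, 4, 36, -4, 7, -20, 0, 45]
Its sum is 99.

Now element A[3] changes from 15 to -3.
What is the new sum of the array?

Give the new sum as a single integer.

Old value at index 3: 15
New value at index 3: -3
Delta = -3 - 15 = -18
New sum = old_sum + delta = 99 + (-18) = 81

Answer: 81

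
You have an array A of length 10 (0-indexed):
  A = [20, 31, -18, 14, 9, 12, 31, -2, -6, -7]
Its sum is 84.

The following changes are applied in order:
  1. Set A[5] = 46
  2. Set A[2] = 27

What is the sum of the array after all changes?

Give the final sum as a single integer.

Answer: 163

Derivation:
Initial sum: 84
Change 1: A[5] 12 -> 46, delta = 34, sum = 118
Change 2: A[2] -18 -> 27, delta = 45, sum = 163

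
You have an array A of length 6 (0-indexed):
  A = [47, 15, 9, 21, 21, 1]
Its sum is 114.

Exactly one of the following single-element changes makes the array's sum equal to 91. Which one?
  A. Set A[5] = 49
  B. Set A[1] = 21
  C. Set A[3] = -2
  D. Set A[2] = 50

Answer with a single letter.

Answer: C

Derivation:
Option A: A[5] 1->49, delta=48, new_sum=114+(48)=162
Option B: A[1] 15->21, delta=6, new_sum=114+(6)=120
Option C: A[3] 21->-2, delta=-23, new_sum=114+(-23)=91 <-- matches target
Option D: A[2] 9->50, delta=41, new_sum=114+(41)=155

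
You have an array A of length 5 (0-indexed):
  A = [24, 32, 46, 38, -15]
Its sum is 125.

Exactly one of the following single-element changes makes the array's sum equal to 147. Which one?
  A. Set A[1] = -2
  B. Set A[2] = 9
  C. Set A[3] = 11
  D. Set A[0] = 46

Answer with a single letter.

Option A: A[1] 32->-2, delta=-34, new_sum=125+(-34)=91
Option B: A[2] 46->9, delta=-37, new_sum=125+(-37)=88
Option C: A[3] 38->11, delta=-27, new_sum=125+(-27)=98
Option D: A[0] 24->46, delta=22, new_sum=125+(22)=147 <-- matches target

Answer: D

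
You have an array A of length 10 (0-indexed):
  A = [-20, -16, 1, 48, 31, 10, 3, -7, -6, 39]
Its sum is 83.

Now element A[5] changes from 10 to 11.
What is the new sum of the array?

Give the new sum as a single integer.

Old value at index 5: 10
New value at index 5: 11
Delta = 11 - 10 = 1
New sum = old_sum + delta = 83 + (1) = 84

Answer: 84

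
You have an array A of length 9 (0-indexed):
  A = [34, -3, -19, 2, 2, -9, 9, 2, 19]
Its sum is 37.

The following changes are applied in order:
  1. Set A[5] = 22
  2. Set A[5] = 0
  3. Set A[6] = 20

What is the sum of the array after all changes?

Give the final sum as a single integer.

Answer: 57

Derivation:
Initial sum: 37
Change 1: A[5] -9 -> 22, delta = 31, sum = 68
Change 2: A[5] 22 -> 0, delta = -22, sum = 46
Change 3: A[6] 9 -> 20, delta = 11, sum = 57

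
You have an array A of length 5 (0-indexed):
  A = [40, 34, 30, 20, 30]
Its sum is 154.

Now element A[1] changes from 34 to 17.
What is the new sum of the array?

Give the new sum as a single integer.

Old value at index 1: 34
New value at index 1: 17
Delta = 17 - 34 = -17
New sum = old_sum + delta = 154 + (-17) = 137

Answer: 137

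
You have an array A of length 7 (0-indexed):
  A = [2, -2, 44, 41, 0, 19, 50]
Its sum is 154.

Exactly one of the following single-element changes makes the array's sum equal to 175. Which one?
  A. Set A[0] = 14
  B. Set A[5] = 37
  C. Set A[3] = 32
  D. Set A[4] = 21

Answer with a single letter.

Option A: A[0] 2->14, delta=12, new_sum=154+(12)=166
Option B: A[5] 19->37, delta=18, new_sum=154+(18)=172
Option C: A[3] 41->32, delta=-9, new_sum=154+(-9)=145
Option D: A[4] 0->21, delta=21, new_sum=154+(21)=175 <-- matches target

Answer: D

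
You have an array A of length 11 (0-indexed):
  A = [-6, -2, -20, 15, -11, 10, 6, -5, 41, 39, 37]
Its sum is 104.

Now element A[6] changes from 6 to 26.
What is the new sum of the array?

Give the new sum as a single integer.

Old value at index 6: 6
New value at index 6: 26
Delta = 26 - 6 = 20
New sum = old_sum + delta = 104 + (20) = 124

Answer: 124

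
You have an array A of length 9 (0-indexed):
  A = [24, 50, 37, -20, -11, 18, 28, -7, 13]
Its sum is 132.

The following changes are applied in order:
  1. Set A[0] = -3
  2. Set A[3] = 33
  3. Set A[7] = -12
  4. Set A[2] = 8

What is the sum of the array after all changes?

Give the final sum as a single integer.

Initial sum: 132
Change 1: A[0] 24 -> -3, delta = -27, sum = 105
Change 2: A[3] -20 -> 33, delta = 53, sum = 158
Change 3: A[7] -7 -> -12, delta = -5, sum = 153
Change 4: A[2] 37 -> 8, delta = -29, sum = 124

Answer: 124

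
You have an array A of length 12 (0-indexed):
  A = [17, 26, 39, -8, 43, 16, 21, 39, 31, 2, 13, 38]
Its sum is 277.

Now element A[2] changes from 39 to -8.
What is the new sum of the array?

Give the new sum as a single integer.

Old value at index 2: 39
New value at index 2: -8
Delta = -8 - 39 = -47
New sum = old_sum + delta = 277 + (-47) = 230

Answer: 230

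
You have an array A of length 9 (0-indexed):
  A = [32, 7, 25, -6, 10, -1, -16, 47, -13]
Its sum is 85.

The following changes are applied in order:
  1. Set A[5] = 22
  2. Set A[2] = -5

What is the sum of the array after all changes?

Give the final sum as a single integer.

Answer: 78

Derivation:
Initial sum: 85
Change 1: A[5] -1 -> 22, delta = 23, sum = 108
Change 2: A[2] 25 -> -5, delta = -30, sum = 78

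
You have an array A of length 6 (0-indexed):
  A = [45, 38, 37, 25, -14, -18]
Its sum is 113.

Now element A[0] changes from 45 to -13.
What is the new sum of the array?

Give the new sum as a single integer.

Answer: 55

Derivation:
Old value at index 0: 45
New value at index 0: -13
Delta = -13 - 45 = -58
New sum = old_sum + delta = 113 + (-58) = 55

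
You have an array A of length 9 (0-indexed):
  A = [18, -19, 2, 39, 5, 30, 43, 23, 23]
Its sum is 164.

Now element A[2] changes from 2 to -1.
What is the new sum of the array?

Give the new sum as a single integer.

Answer: 161

Derivation:
Old value at index 2: 2
New value at index 2: -1
Delta = -1 - 2 = -3
New sum = old_sum + delta = 164 + (-3) = 161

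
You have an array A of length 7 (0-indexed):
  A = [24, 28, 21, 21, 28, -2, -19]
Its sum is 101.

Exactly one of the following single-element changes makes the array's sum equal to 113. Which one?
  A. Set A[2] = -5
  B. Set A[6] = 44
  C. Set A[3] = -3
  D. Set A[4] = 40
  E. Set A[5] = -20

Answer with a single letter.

Option A: A[2] 21->-5, delta=-26, new_sum=101+(-26)=75
Option B: A[6] -19->44, delta=63, new_sum=101+(63)=164
Option C: A[3] 21->-3, delta=-24, new_sum=101+(-24)=77
Option D: A[4] 28->40, delta=12, new_sum=101+(12)=113 <-- matches target
Option E: A[5] -2->-20, delta=-18, new_sum=101+(-18)=83

Answer: D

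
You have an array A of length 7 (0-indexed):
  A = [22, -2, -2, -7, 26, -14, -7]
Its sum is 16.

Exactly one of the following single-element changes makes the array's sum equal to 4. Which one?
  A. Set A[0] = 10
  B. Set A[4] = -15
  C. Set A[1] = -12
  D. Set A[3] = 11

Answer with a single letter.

Answer: A

Derivation:
Option A: A[0] 22->10, delta=-12, new_sum=16+(-12)=4 <-- matches target
Option B: A[4] 26->-15, delta=-41, new_sum=16+(-41)=-25
Option C: A[1] -2->-12, delta=-10, new_sum=16+(-10)=6
Option D: A[3] -7->11, delta=18, new_sum=16+(18)=34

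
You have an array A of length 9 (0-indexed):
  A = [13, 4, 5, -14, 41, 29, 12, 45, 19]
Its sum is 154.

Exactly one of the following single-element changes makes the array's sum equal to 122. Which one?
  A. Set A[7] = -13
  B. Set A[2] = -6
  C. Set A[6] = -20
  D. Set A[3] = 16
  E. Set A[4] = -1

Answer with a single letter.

Answer: C

Derivation:
Option A: A[7] 45->-13, delta=-58, new_sum=154+(-58)=96
Option B: A[2] 5->-6, delta=-11, new_sum=154+(-11)=143
Option C: A[6] 12->-20, delta=-32, new_sum=154+(-32)=122 <-- matches target
Option D: A[3] -14->16, delta=30, new_sum=154+(30)=184
Option E: A[4] 41->-1, delta=-42, new_sum=154+(-42)=112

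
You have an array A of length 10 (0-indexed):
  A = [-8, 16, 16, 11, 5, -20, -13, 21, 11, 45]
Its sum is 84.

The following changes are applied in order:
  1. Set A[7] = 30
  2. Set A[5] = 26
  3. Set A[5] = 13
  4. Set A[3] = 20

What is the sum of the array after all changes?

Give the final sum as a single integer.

Answer: 135

Derivation:
Initial sum: 84
Change 1: A[7] 21 -> 30, delta = 9, sum = 93
Change 2: A[5] -20 -> 26, delta = 46, sum = 139
Change 3: A[5] 26 -> 13, delta = -13, sum = 126
Change 4: A[3] 11 -> 20, delta = 9, sum = 135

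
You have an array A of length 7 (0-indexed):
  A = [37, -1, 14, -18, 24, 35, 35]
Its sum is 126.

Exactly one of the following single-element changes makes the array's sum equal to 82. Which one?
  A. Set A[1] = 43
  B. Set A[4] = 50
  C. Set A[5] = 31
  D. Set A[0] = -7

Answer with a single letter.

Answer: D

Derivation:
Option A: A[1] -1->43, delta=44, new_sum=126+(44)=170
Option B: A[4] 24->50, delta=26, new_sum=126+(26)=152
Option C: A[5] 35->31, delta=-4, new_sum=126+(-4)=122
Option D: A[0] 37->-7, delta=-44, new_sum=126+(-44)=82 <-- matches target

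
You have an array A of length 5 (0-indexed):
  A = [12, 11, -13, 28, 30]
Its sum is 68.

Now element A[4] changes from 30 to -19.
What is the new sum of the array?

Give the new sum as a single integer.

Old value at index 4: 30
New value at index 4: -19
Delta = -19 - 30 = -49
New sum = old_sum + delta = 68 + (-49) = 19

Answer: 19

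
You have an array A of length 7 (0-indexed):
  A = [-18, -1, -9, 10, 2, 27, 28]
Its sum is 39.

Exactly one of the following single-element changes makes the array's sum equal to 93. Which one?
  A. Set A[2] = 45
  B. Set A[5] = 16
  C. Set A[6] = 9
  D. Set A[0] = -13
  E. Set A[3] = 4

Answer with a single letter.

Answer: A

Derivation:
Option A: A[2] -9->45, delta=54, new_sum=39+(54)=93 <-- matches target
Option B: A[5] 27->16, delta=-11, new_sum=39+(-11)=28
Option C: A[6] 28->9, delta=-19, new_sum=39+(-19)=20
Option D: A[0] -18->-13, delta=5, new_sum=39+(5)=44
Option E: A[3] 10->4, delta=-6, new_sum=39+(-6)=33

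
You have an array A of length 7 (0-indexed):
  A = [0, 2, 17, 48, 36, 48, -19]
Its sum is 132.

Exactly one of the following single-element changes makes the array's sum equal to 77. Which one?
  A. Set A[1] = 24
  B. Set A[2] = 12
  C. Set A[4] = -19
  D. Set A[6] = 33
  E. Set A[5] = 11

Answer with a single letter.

Answer: C

Derivation:
Option A: A[1] 2->24, delta=22, new_sum=132+(22)=154
Option B: A[2] 17->12, delta=-5, new_sum=132+(-5)=127
Option C: A[4] 36->-19, delta=-55, new_sum=132+(-55)=77 <-- matches target
Option D: A[6] -19->33, delta=52, new_sum=132+(52)=184
Option E: A[5] 48->11, delta=-37, new_sum=132+(-37)=95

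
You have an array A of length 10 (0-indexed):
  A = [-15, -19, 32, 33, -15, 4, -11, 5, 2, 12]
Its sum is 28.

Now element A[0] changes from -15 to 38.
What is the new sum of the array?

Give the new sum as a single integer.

Answer: 81

Derivation:
Old value at index 0: -15
New value at index 0: 38
Delta = 38 - -15 = 53
New sum = old_sum + delta = 28 + (53) = 81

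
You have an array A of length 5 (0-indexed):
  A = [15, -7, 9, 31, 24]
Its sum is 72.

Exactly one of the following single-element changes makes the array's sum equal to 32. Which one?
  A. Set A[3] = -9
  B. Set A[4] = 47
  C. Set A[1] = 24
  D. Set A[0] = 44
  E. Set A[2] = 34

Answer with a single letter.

Option A: A[3] 31->-9, delta=-40, new_sum=72+(-40)=32 <-- matches target
Option B: A[4] 24->47, delta=23, new_sum=72+(23)=95
Option C: A[1] -7->24, delta=31, new_sum=72+(31)=103
Option D: A[0] 15->44, delta=29, new_sum=72+(29)=101
Option E: A[2] 9->34, delta=25, new_sum=72+(25)=97

Answer: A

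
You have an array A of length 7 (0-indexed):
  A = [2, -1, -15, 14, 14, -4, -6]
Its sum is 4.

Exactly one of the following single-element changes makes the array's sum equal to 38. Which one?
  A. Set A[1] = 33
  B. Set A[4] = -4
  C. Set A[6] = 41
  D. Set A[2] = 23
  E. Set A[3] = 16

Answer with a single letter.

Answer: A

Derivation:
Option A: A[1] -1->33, delta=34, new_sum=4+(34)=38 <-- matches target
Option B: A[4] 14->-4, delta=-18, new_sum=4+(-18)=-14
Option C: A[6] -6->41, delta=47, new_sum=4+(47)=51
Option D: A[2] -15->23, delta=38, new_sum=4+(38)=42
Option E: A[3] 14->16, delta=2, new_sum=4+(2)=6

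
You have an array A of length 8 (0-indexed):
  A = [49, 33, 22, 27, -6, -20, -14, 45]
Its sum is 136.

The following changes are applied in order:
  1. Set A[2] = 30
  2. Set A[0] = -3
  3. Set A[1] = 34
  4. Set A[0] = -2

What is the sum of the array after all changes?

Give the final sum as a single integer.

Initial sum: 136
Change 1: A[2] 22 -> 30, delta = 8, sum = 144
Change 2: A[0] 49 -> -3, delta = -52, sum = 92
Change 3: A[1] 33 -> 34, delta = 1, sum = 93
Change 4: A[0] -3 -> -2, delta = 1, sum = 94

Answer: 94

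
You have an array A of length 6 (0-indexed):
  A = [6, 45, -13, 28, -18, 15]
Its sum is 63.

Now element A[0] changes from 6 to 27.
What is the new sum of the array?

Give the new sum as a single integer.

Answer: 84

Derivation:
Old value at index 0: 6
New value at index 0: 27
Delta = 27 - 6 = 21
New sum = old_sum + delta = 63 + (21) = 84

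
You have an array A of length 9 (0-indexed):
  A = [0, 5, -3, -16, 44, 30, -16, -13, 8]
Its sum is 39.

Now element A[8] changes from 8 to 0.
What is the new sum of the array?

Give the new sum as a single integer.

Old value at index 8: 8
New value at index 8: 0
Delta = 0 - 8 = -8
New sum = old_sum + delta = 39 + (-8) = 31

Answer: 31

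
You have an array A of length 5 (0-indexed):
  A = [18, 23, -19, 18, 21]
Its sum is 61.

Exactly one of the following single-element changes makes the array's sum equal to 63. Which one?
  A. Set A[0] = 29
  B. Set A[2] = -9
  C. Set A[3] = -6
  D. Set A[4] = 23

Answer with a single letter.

Option A: A[0] 18->29, delta=11, new_sum=61+(11)=72
Option B: A[2] -19->-9, delta=10, new_sum=61+(10)=71
Option C: A[3] 18->-6, delta=-24, new_sum=61+(-24)=37
Option D: A[4] 21->23, delta=2, new_sum=61+(2)=63 <-- matches target

Answer: D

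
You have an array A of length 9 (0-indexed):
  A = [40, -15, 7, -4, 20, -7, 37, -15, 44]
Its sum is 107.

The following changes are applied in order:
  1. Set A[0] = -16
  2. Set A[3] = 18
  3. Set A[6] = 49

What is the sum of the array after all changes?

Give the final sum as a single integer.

Answer: 85

Derivation:
Initial sum: 107
Change 1: A[0] 40 -> -16, delta = -56, sum = 51
Change 2: A[3] -4 -> 18, delta = 22, sum = 73
Change 3: A[6] 37 -> 49, delta = 12, sum = 85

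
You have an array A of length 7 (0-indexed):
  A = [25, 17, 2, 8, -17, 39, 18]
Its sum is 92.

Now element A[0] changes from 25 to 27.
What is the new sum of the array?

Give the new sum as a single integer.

Answer: 94

Derivation:
Old value at index 0: 25
New value at index 0: 27
Delta = 27 - 25 = 2
New sum = old_sum + delta = 92 + (2) = 94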